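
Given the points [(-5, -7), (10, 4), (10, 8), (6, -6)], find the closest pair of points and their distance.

Computing all pairwise distances among 4 points:

d((-5, -7), (10, 4)) = 18.6011
d((-5, -7), (10, 8)) = 21.2132
d((-5, -7), (6, -6)) = 11.0454
d((10, 4), (10, 8)) = 4.0 <-- minimum
d((10, 4), (6, -6)) = 10.7703
d((10, 8), (6, -6)) = 14.5602

Closest pair: (10, 4) and (10, 8) with distance 4.0

The closest pair is (10, 4) and (10, 8) with Euclidean distance 4.0. For 4 points, brute-force pairwise comparison is shown above. For large n, the divide-and-conquer algorithm (sort by x, recurse on halves, check the dividing strip) achieves O(n log n).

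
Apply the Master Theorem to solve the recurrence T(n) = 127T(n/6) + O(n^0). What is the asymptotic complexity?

Master Theorem for T(n) = 127T(n/6) + O(n^0):

a = 127, b = 6, c = 0
log_b(a) = log_6(127) = 2.7036

Case 1: c = 0 < log_6(127) = 2.7036
T(n) = O(n^(log_6 127))

For T(n) = 127T(n/6) + O(n^0): log_6(127) = 2.7036. This is Case 1 of the Master Theorem (c < log_b(a), work dominated by leaves), giving O(n^(log_6 127)).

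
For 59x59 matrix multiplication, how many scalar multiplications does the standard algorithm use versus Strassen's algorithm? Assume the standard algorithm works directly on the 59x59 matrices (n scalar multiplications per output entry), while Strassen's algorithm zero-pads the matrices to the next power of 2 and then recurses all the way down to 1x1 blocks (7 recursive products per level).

Matrix multiplication for 59x59 matrices:

Strassen's algorithm requires power-of-2 dimensions. Pad 59x59 to 64x64 (next power of 2).

Standard algorithm: 59^3 = 205379 multiplications
Strassen's algorithm: 7^(log2(64)) = 7^6 = 117649 multiplications
Savings: 205379 - 117649 = 87730 multiplications

Standard: 205379 multiplications (59^3). Strassen: 117649 multiplications (7^6, after padding to 64x64). Strassen reduces 8 recursive multiplications to 7 at each level.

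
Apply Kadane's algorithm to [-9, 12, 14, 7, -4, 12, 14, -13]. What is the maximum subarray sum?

Using Kadane's algorithm on [-9, 12, 14, 7, -4, 12, 14, -13]:

Scanning through the array:
Position 1 (value 12): max_ending_here = 12, max_so_far = 12
Position 2 (value 14): max_ending_here = 26, max_so_far = 26
Position 3 (value 7): max_ending_here = 33, max_so_far = 33
Position 4 (value -4): max_ending_here = 29, max_so_far = 33
Position 5 (value 12): max_ending_here = 41, max_so_far = 41
Position 6 (value 14): max_ending_here = 55, max_so_far = 55
Position 7 (value -13): max_ending_here = 42, max_so_far = 55

Maximum subarray: [12, 14, 7, -4, 12, 14]
Maximum sum: 55

The maximum subarray is [12, 14, 7, -4, 12, 14] with sum 55. This subarray runs from index 1 to index 6.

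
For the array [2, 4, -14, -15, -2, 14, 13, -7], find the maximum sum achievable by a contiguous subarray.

Using Kadane's algorithm on [2, 4, -14, -15, -2, 14, 13, -7]:

Scanning through the array:
Position 1 (value 4): max_ending_here = 6, max_so_far = 6
Position 2 (value -14): max_ending_here = -8, max_so_far = 6
Position 3 (value -15): max_ending_here = -15, max_so_far = 6
Position 4 (value -2): max_ending_here = -2, max_so_far = 6
Position 5 (value 14): max_ending_here = 14, max_so_far = 14
Position 6 (value 13): max_ending_here = 27, max_so_far = 27
Position 7 (value -7): max_ending_here = 20, max_so_far = 27

Maximum subarray: [14, 13]
Maximum sum: 27

The maximum subarray is [14, 13] with sum 27. This subarray runs from index 5 to index 6.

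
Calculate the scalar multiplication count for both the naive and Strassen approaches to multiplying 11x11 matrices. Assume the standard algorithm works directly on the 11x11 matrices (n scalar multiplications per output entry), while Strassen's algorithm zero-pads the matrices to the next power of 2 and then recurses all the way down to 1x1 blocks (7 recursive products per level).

Matrix multiplication for 11x11 matrices:

Strassen's algorithm requires power-of-2 dimensions. Pad 11x11 to 16x16 (next power of 2).

Standard algorithm: 11^3 = 1331 multiplications
Strassen's algorithm: 7^(log2(16)) = 7^4 = 2401 multiplications
Difference: 1331 - 2401 = -1070 (Strassen uses MORE here due to padding overhead — for small or just-over-power-of-2 n, padding can outweigh the per-level savings)

Standard: 1331 multiplications (11^3). Strassen: 2401 multiplications (7^4, after padding to 16x16). Strassen reduces 8 recursive multiplications to 7 at each level.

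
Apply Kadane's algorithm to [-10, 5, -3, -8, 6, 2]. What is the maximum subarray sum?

Using Kadane's algorithm on [-10, 5, -3, -8, 6, 2]:

Scanning through the array:
Position 1 (value 5): max_ending_here = 5, max_so_far = 5
Position 2 (value -3): max_ending_here = 2, max_so_far = 5
Position 3 (value -8): max_ending_here = -6, max_so_far = 5
Position 4 (value 6): max_ending_here = 6, max_so_far = 6
Position 5 (value 2): max_ending_here = 8, max_so_far = 8

Maximum subarray: [6, 2]
Maximum sum: 8

The maximum subarray is [6, 2] with sum 8. This subarray runs from index 4 to index 5.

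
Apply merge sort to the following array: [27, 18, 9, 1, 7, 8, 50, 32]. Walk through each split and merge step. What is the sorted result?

Merge sort trace:

Split: [27, 18, 9, 1, 7, 8, 50, 32] -> [27, 18, 9, 1] and [7, 8, 50, 32]
  Split: [27, 18, 9, 1] -> [27, 18] and [9, 1]
    Split: [27, 18] -> [27] and [18]
    Merge: [27] + [18] -> [18, 27]
    Split: [9, 1] -> [9] and [1]
    Merge: [9] + [1] -> [1, 9]
  Merge: [18, 27] + [1, 9] -> [1, 9, 18, 27]
  Split: [7, 8, 50, 32] -> [7, 8] and [50, 32]
    Split: [7, 8] -> [7] and [8]
    Merge: [7] + [8] -> [7, 8]
    Split: [50, 32] -> [50] and [32]
    Merge: [50] + [32] -> [32, 50]
  Merge: [7, 8] + [32, 50] -> [7, 8, 32, 50]
Merge: [1, 9, 18, 27] + [7, 8, 32, 50] -> [1, 7, 8, 9, 18, 27, 32, 50]

Final sorted array: [1, 7, 8, 9, 18, 27, 32, 50]

The merge sort proceeds by recursively splitting the array and merging sorted halves.
After all merges, the sorted array is [1, 7, 8, 9, 18, 27, 32, 50].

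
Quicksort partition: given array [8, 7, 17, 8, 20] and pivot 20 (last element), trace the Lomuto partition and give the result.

Lomuto partition with pivot = 20:

Initial array: [8, 7, 17, 8, 20]

arr[0]=8 <= 20: swap with position 0, array becomes [8, 7, 17, 8, 20]
arr[1]=7 <= 20: swap with position 1, array becomes [8, 7, 17, 8, 20]
arr[2]=17 <= 20: swap with position 2, array becomes [8, 7, 17, 8, 20]
arr[3]=8 <= 20: swap with position 3, array becomes [8, 7, 17, 8, 20]

Place pivot at position 4: [8, 7, 17, 8, 20]
Pivot position: 4

After partitioning with pivot 20, the array becomes [8, 7, 17, 8, 20]. The pivot is placed at index 4. All elements to the left of the pivot are <= 20, and all elements to the right are > 20.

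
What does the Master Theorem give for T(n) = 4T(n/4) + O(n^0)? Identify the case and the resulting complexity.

Master Theorem for T(n) = 4T(n/4) + O(n^0):

a = 4, b = 4, c = 0
log_b(a) = log_4(4) = 1.0000

Case 1: c = 0 < log_4(4) = 1.0000
T(n) = O(n^(log_4 4)) = O(n)

For T(n) = 4T(n/4) + O(n^0): log_4(4) = 1.0000. This is Case 1 of the Master Theorem (c < log_b(a), work dominated by leaves), giving O(n).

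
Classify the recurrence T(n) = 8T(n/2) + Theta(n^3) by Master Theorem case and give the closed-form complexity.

Master Theorem for T(n) = 8T(n/2) + O(n^3):

a = 8, b = 2, c = 3
log_b(a) = log_2(8) = 3.0000

Case 2: c = 3 = log_2(8) = 3.0000
T(n) = O(n^3 log n) = O(n^3 log n)

For T(n) = 8T(n/2) + O(n^3): log_2(8) = 3.0000. This is Case 2 of the Master Theorem (c = log_b(a), equal work at all levels), giving O(n^3 log n).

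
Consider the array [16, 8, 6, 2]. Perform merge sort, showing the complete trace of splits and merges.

Merge sort trace:

Split: [16, 8, 6, 2] -> [16, 8] and [6, 2]
  Split: [16, 8] -> [16] and [8]
  Merge: [16] + [8] -> [8, 16]
  Split: [6, 2] -> [6] and [2]
  Merge: [6] + [2] -> [2, 6]
Merge: [8, 16] + [2, 6] -> [2, 6, 8, 16]

Final sorted array: [2, 6, 8, 16]

The merge sort proceeds by recursively splitting the array and merging sorted halves.
After all merges, the sorted array is [2, 6, 8, 16].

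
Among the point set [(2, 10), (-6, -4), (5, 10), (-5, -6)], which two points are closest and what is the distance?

Computing all pairwise distances among 4 points:

d((2, 10), (-6, -4)) = 16.1245
d((2, 10), (5, 10)) = 3.0
d((2, 10), (-5, -6)) = 17.4642
d((-6, -4), (5, 10)) = 17.8045
d((-6, -4), (-5, -6)) = 2.2361 <-- minimum
d((5, 10), (-5, -6)) = 18.868

Closest pair: (-6, -4) and (-5, -6) with distance 2.2361

The closest pair is (-6, -4) and (-5, -6) with Euclidean distance 2.2361. For 4 points, brute-force pairwise comparison is shown above. For large n, the divide-and-conquer algorithm (sort by x, recurse on halves, check the dividing strip) achieves O(n log n).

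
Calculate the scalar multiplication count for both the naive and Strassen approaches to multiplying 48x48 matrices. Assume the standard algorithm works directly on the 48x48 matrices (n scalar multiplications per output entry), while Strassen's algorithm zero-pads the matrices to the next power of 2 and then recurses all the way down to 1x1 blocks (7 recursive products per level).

Matrix multiplication for 48x48 matrices:

Strassen's algorithm requires power-of-2 dimensions. Pad 48x48 to 64x64 (next power of 2).

Standard algorithm: 48^3 = 110592 multiplications
Strassen's algorithm: 7^(log2(64)) = 7^6 = 117649 multiplications
Difference: 110592 - 117649 = -7057 (Strassen uses MORE here due to padding overhead — for small or just-over-power-of-2 n, padding can outweigh the per-level savings)

Standard: 110592 multiplications (48^3). Strassen: 117649 multiplications (7^6, after padding to 64x64). Strassen reduces 8 recursive multiplications to 7 at each level.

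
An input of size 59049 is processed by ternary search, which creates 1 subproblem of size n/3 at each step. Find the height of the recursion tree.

For divide and conquer with division factor 3:

Problem sizes at each level:
Level 0: 59049
Level 1: 19683
Level 2: 6561
Level 3: 2187
Level 4: 729
Level 5: 243
Level 6: 81
Level 7: 27
Level 8: 9
Level 9: 3
Level 10: 1

The root is level 0 and the size-1 base case is level 10 (the tree spans levels 0 through 10, i.e. 11 levels counting the root), so the depth is the number of divisions: log_3(59049) = 10

The recursion tree depth is log_3(59049) = 10. At each level, the problem size is divided by 3, so it takes 10 divisions to reduce to a base case of size 1. The algorithm makes 1 recursive call at each level.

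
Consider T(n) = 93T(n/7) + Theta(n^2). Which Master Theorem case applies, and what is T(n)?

Master Theorem for T(n) = 93T(n/7) + O(n^2):

a = 93, b = 7, c = 2
log_b(a) = log_7(93) = 2.3293

Case 1: c = 2 < log_7(93) = 2.3293
T(n) = O(n^(log_7 93))

For T(n) = 93T(n/7) + O(n^2): log_7(93) = 2.3293. This is Case 1 of the Master Theorem (c < log_b(a), work dominated by leaves), giving O(n^(log_7 93)).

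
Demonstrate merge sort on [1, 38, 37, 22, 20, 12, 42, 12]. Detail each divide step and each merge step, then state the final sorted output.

Merge sort trace:

Split: [1, 38, 37, 22, 20, 12, 42, 12] -> [1, 38, 37, 22] and [20, 12, 42, 12]
  Split: [1, 38, 37, 22] -> [1, 38] and [37, 22]
    Split: [1, 38] -> [1] and [38]
    Merge: [1] + [38] -> [1, 38]
    Split: [37, 22] -> [37] and [22]
    Merge: [37] + [22] -> [22, 37]
  Merge: [1, 38] + [22, 37] -> [1, 22, 37, 38]
  Split: [20, 12, 42, 12] -> [20, 12] and [42, 12]
    Split: [20, 12] -> [20] and [12]
    Merge: [20] + [12] -> [12, 20]
    Split: [42, 12] -> [42] and [12]
    Merge: [42] + [12] -> [12, 42]
  Merge: [12, 20] + [12, 42] -> [12, 12, 20, 42]
Merge: [1, 22, 37, 38] + [12, 12, 20, 42] -> [1, 12, 12, 20, 22, 37, 38, 42]

Final sorted array: [1, 12, 12, 20, 22, 37, 38, 42]

The merge sort proceeds by recursively splitting the array and merging sorted halves.
After all merges, the sorted array is [1, 12, 12, 20, 22, 37, 38, 42].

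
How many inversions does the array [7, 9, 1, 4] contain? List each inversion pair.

Finding inversions in [7, 9, 1, 4]:

(0, 2): arr[0]=7 > arr[2]=1
(0, 3): arr[0]=7 > arr[3]=4
(1, 2): arr[1]=9 > arr[2]=1
(1, 3): arr[1]=9 > arr[3]=4

Total inversions: 4

The array has 4 inversion(s): (0,2), (0,3), (1,2), (1,3). Each pair (i,j) satisfies i < j and arr[i] > arr[j].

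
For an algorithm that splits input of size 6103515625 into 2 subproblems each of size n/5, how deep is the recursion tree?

For divide and conquer with division factor 5:

Problem sizes at each level:
Level 0: 6103515625
Level 1: 1220703125
Level 2: 244140625
Level 3: 48828125
Level 4: 9765625
Level 5: 1953125
Level 6: 390625
Level 7: 78125
Level 8: 15625
Level 9: 3125
Level 10: 625
Level 11: 125
Level 12: 25
Level 13: 5
Level 14: 1

The root is level 0 and the size-1 base case is level 14 (the tree spans levels 0 through 14, i.e. 15 levels counting the root), so the depth is the number of divisions: log_5(6103515625) = 14

The recursion tree depth is log_5(6103515625) = 14. At each level, the problem size is divided by 5, so it takes 14 divisions to reduce to a base case of size 1. The algorithm makes 2 recursive calls at each level.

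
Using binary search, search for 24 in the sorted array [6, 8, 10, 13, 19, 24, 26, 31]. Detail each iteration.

Binary search for 24 in [6, 8, 10, 13, 19, 24, 26, 31]:

lo=0, hi=7, mid=3, arr[mid]=13 -> 13 < 24, search right half
lo=4, hi=7, mid=5, arr[mid]=24 -> Found target at index 5!

Binary search finds 24 at index 5 after 2 comparisons. The search repeatedly halves the search space by comparing with the middle element.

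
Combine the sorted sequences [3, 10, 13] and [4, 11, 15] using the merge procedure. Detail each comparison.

Merging process:

Compare 3 vs 4: take 3 from left. Merged: [3]
Compare 10 vs 4: take 4 from right. Merged: [3, 4]
Compare 10 vs 11: take 10 from left. Merged: [3, 4, 10]
Compare 13 vs 11: take 11 from right. Merged: [3, 4, 10, 11]
Compare 13 vs 15: take 13 from left. Merged: [3, 4, 10, 11, 13]
Append remaining from right: [15]. Merged: [3, 4, 10, 11, 13, 15]

Final merged array: [3, 4, 10, 11, 13, 15]
Total comparisons: 5

The merged array is [3, 4, 10, 11, 13, 15], requiring 5 comparisons. The merge step runs in O(n) time where n is the total number of elements.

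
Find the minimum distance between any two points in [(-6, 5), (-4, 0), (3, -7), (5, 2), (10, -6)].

Computing all pairwise distances among 5 points:

d((-6, 5), (-4, 0)) = 5.3852 <-- minimum
d((-6, 5), (3, -7)) = 15.0
d((-6, 5), (5, 2)) = 11.4018
d((-6, 5), (10, -6)) = 19.4165
d((-4, 0), (3, -7)) = 9.8995
d((-4, 0), (5, 2)) = 9.2195
d((-4, 0), (10, -6)) = 15.2315
d((3, -7), (5, 2)) = 9.2195
d((3, -7), (10, -6)) = 7.0711
d((5, 2), (10, -6)) = 9.434

Closest pair: (-6, 5) and (-4, 0) with distance 5.3852

The closest pair is (-6, 5) and (-4, 0) with Euclidean distance 5.3852. For 5 points, brute-force pairwise comparison is shown above. For large n, the divide-and-conquer algorithm (sort by x, recurse on halves, check the dividing strip) achieves O(n log n).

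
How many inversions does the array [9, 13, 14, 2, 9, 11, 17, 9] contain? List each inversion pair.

Finding inversions in [9, 13, 14, 2, 9, 11, 17, 9]:

(0, 3): arr[0]=9 > arr[3]=2
(1, 3): arr[1]=13 > arr[3]=2
(1, 4): arr[1]=13 > arr[4]=9
(1, 5): arr[1]=13 > arr[5]=11
(1, 7): arr[1]=13 > arr[7]=9
(2, 3): arr[2]=14 > arr[3]=2
(2, 4): arr[2]=14 > arr[4]=9
(2, 5): arr[2]=14 > arr[5]=11
(2, 7): arr[2]=14 > arr[7]=9
(5, 7): arr[5]=11 > arr[7]=9
(6, 7): arr[6]=17 > arr[7]=9

Total inversions: 11

The array has 11 inversion(s): (0,3), (1,3), (1,4), (1,5), (1,7), (2,3), (2,4), (2,5), (2,7), (5,7), (6,7). Each pair (i,j) satisfies i < j and arr[i] > arr[j].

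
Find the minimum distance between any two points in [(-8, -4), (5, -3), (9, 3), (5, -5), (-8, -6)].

Computing all pairwise distances among 5 points:

d((-8, -4), (5, -3)) = 13.0384
d((-8, -4), (9, 3)) = 18.3848
d((-8, -4), (5, -5)) = 13.0384
d((-8, -4), (-8, -6)) = 2.0 <-- minimum
d((5, -3), (9, 3)) = 7.2111
d((5, -3), (5, -5)) = 2.0 <-- minimum
d((5, -3), (-8, -6)) = 13.3417
d((9, 3), (5, -5)) = 8.9443
d((9, 3), (-8, -6)) = 19.2354
d((5, -5), (-8, -6)) = 13.0384

Minimum distance: 2.0 (tie among 2 pairs: (-8, -4) and (-8, -6); (5, -3) and (5, -5))

The minimum Euclidean distance is 2.0. There is a tie: 2 pairs achieve this minimum — (-8, -4) and (-8, -6); (5, -3) and (5, -5). Any of these is a valid closest pair. For 5 points, brute-force pairwise comparison is shown above. For large n, the divide-and-conquer algorithm (sort by x, recurse on halves, check the dividing strip) achieves O(n log n).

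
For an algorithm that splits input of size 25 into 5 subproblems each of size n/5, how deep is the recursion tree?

For divide and conquer with division factor 5:

Problem sizes at each level:
Level 0: 25
Level 1: 5
Level 2: 1

The root is level 0 and the size-1 base case is level 2 (the tree spans levels 0 through 2, i.e. 3 levels counting the root), so the depth is the number of divisions: log_5(25) = 2

The recursion tree depth is log_5(25) = 2. At each level, the problem size is divided by 5, so it takes 2 divisions to reduce to a base case of size 1. The algorithm makes 5 recursive calls at each level.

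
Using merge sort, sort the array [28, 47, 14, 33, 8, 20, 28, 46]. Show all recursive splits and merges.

Merge sort trace:

Split: [28, 47, 14, 33, 8, 20, 28, 46] -> [28, 47, 14, 33] and [8, 20, 28, 46]
  Split: [28, 47, 14, 33] -> [28, 47] and [14, 33]
    Split: [28, 47] -> [28] and [47]
    Merge: [28] + [47] -> [28, 47]
    Split: [14, 33] -> [14] and [33]
    Merge: [14] + [33] -> [14, 33]
  Merge: [28, 47] + [14, 33] -> [14, 28, 33, 47]
  Split: [8, 20, 28, 46] -> [8, 20] and [28, 46]
    Split: [8, 20] -> [8] and [20]
    Merge: [8] + [20] -> [8, 20]
    Split: [28, 46] -> [28] and [46]
    Merge: [28] + [46] -> [28, 46]
  Merge: [8, 20] + [28, 46] -> [8, 20, 28, 46]
Merge: [14, 28, 33, 47] + [8, 20, 28, 46] -> [8, 14, 20, 28, 28, 33, 46, 47]

Final sorted array: [8, 14, 20, 28, 28, 33, 46, 47]

The merge sort proceeds by recursively splitting the array and merging sorted halves.
After all merges, the sorted array is [8, 14, 20, 28, 28, 33, 46, 47].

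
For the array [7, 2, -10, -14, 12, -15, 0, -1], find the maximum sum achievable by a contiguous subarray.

Using Kadane's algorithm on [7, 2, -10, -14, 12, -15, 0, -1]:

Scanning through the array:
Position 1 (value 2): max_ending_here = 9, max_so_far = 9
Position 2 (value -10): max_ending_here = -1, max_so_far = 9
Position 3 (value -14): max_ending_here = -14, max_so_far = 9
Position 4 (value 12): max_ending_here = 12, max_so_far = 12
Position 5 (value -15): max_ending_here = -3, max_so_far = 12
Position 6 (value 0): max_ending_here = 0, max_so_far = 12
Position 7 (value -1): max_ending_here = -1, max_so_far = 12

Maximum subarray: [12]
Maximum sum: 12

The maximum subarray is [12] with sum 12. This subarray runs from index 4 to index 4.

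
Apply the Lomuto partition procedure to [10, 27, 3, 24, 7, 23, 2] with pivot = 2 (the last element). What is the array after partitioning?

Lomuto partition with pivot = 2:

Initial array: [10, 27, 3, 24, 7, 23, 2]

arr[0]=10 > 2: no swap
arr[1]=27 > 2: no swap
arr[2]=3 > 2: no swap
arr[3]=24 > 2: no swap
arr[4]=7 > 2: no swap
arr[5]=23 > 2: no swap

Place pivot at position 0: [2, 27, 3, 24, 7, 23, 10]
Pivot position: 0

After partitioning with pivot 2, the array becomes [2, 27, 3, 24, 7, 23, 10]. The pivot is placed at index 0. All elements to the left of the pivot are <= 2, and all elements to the right are > 2.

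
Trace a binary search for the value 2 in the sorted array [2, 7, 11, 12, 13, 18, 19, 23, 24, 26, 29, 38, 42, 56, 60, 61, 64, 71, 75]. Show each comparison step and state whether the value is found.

Binary search for 2 in [2, 7, 11, 12, 13, 18, 19, 23, 24, 26, 29, 38, 42, 56, 60, 61, 64, 71, 75]:

lo=0, hi=18, mid=9, arr[mid]=26 -> 26 > 2, search left half
lo=0, hi=8, mid=4, arr[mid]=13 -> 13 > 2, search left half
lo=0, hi=3, mid=1, arr[mid]=7 -> 7 > 2, search left half
lo=0, hi=0, mid=0, arr[mid]=2 -> Found target at index 0!

Binary search finds 2 at index 0 after 4 comparisons. The search repeatedly halves the search space by comparing with the middle element.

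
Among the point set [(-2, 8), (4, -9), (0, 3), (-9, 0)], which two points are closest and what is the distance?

Computing all pairwise distances among 4 points:

d((-2, 8), (4, -9)) = 18.0278
d((-2, 8), (0, 3)) = 5.3852 <-- minimum
d((-2, 8), (-9, 0)) = 10.6301
d((4, -9), (0, 3)) = 12.6491
d((4, -9), (-9, 0)) = 15.8114
d((0, 3), (-9, 0)) = 9.4868

Closest pair: (-2, 8) and (0, 3) with distance 5.3852

The closest pair is (-2, 8) and (0, 3) with Euclidean distance 5.3852. For 4 points, brute-force pairwise comparison is shown above. For large n, the divide-and-conquer algorithm (sort by x, recurse on halves, check the dividing strip) achieves O(n log n).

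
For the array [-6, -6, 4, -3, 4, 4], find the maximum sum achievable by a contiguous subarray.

Using Kadane's algorithm on [-6, -6, 4, -3, 4, 4]:

Scanning through the array:
Position 1 (value -6): max_ending_here = -6, max_so_far = -6
Position 2 (value 4): max_ending_here = 4, max_so_far = 4
Position 3 (value -3): max_ending_here = 1, max_so_far = 4
Position 4 (value 4): max_ending_here = 5, max_so_far = 5
Position 5 (value 4): max_ending_here = 9, max_so_far = 9

Maximum subarray: [4, -3, 4, 4]
Maximum sum: 9

The maximum subarray is [4, -3, 4, 4] with sum 9. This subarray runs from index 2 to index 5.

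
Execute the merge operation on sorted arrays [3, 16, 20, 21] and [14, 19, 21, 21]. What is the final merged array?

Merging process:

Compare 3 vs 14: take 3 from left. Merged: [3]
Compare 16 vs 14: take 14 from right. Merged: [3, 14]
Compare 16 vs 19: take 16 from left. Merged: [3, 14, 16]
Compare 20 vs 19: take 19 from right. Merged: [3, 14, 16, 19]
Compare 20 vs 21: take 20 from left. Merged: [3, 14, 16, 19, 20]
Compare 21 vs 21: take 21 from left. Merged: [3, 14, 16, 19, 20, 21]
Append remaining from right: [21, 21]. Merged: [3, 14, 16, 19, 20, 21, 21, 21]

Final merged array: [3, 14, 16, 19, 20, 21, 21, 21]
Total comparisons: 6

The merged array is [3, 14, 16, 19, 20, 21, 21, 21], requiring 6 comparisons. The merge step runs in O(n) time where n is the total number of elements.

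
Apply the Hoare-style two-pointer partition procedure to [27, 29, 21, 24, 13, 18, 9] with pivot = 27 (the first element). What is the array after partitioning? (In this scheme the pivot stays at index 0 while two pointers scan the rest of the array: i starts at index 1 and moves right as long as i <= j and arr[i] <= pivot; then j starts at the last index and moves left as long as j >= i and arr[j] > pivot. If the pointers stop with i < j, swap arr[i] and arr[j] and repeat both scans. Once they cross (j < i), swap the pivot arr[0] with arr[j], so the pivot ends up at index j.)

Hoare-style two-pointer partition with pivot = 27:

Initial array: [27, 29, 21, 24, 13, 18, 9]

Pointers start at i = 1, j = 6.
i stops at index 1 (arr[1]=29 > 27), j stops at index 6 (arr[6]=9 <= 27): swap arr[1] and arr[6], array becomes [27, 9, 21, 24, 13, 18, 29]
i ends at 6, j ends at 5: the pointers have crossed (j < i), so scanning stops.

Swap pivot arr[0] with arr[5] to place pivot at position 5: [18, 9, 21, 24, 13, 27, 29]
Pivot position: 5

After partitioning with pivot 27, the array becomes [18, 9, 21, 24, 13, 27, 29]. The pivot is placed at index 5. All elements to the left of the pivot are <= 27, and all elements to the right are > 27.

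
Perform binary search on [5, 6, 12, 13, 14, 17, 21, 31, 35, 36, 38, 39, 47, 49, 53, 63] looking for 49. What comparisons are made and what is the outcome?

Binary search for 49 in [5, 6, 12, 13, 14, 17, 21, 31, 35, 36, 38, 39, 47, 49, 53, 63]:

lo=0, hi=15, mid=7, arr[mid]=31 -> 31 < 49, search right half
lo=8, hi=15, mid=11, arr[mid]=39 -> 39 < 49, search right half
lo=12, hi=15, mid=13, arr[mid]=49 -> Found target at index 13!

Binary search finds 49 at index 13 after 3 comparisons. The search repeatedly halves the search space by comparing with the middle element.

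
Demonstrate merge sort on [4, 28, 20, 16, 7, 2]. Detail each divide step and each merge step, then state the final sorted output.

Merge sort trace:

Split: [4, 28, 20, 16, 7, 2] -> [4, 28, 20] and [16, 7, 2]
  Split: [4, 28, 20] -> [4] and [28, 20]
    Split: [28, 20] -> [28] and [20]
    Merge: [28] + [20] -> [20, 28]
  Merge: [4] + [20, 28] -> [4, 20, 28]
  Split: [16, 7, 2] -> [16] and [7, 2]
    Split: [7, 2] -> [7] and [2]
    Merge: [7] + [2] -> [2, 7]
  Merge: [16] + [2, 7] -> [2, 7, 16]
Merge: [4, 20, 28] + [2, 7, 16] -> [2, 4, 7, 16, 20, 28]

Final sorted array: [2, 4, 7, 16, 20, 28]

The merge sort proceeds by recursively splitting the array and merging sorted halves.
After all merges, the sorted array is [2, 4, 7, 16, 20, 28].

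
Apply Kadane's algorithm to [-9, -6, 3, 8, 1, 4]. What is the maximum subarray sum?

Using Kadane's algorithm on [-9, -6, 3, 8, 1, 4]:

Scanning through the array:
Position 1 (value -6): max_ending_here = -6, max_so_far = -6
Position 2 (value 3): max_ending_here = 3, max_so_far = 3
Position 3 (value 8): max_ending_here = 11, max_so_far = 11
Position 4 (value 1): max_ending_here = 12, max_so_far = 12
Position 5 (value 4): max_ending_here = 16, max_so_far = 16

Maximum subarray: [3, 8, 1, 4]
Maximum sum: 16

The maximum subarray is [3, 8, 1, 4] with sum 16. This subarray runs from index 2 to index 5.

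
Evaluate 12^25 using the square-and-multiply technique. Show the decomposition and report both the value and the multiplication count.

Computing 12^25 by squaring (build up from 12^1; each line after the first costs one multiplication):

12^1 = 12
12^2 = (12^1)^2 = 12^2 = 144
12^3 = 12 * 12^2 = 12 * 144 = 1728
12^6 = (12^3)^2 = 1728^2 = 2985984
12^12 = (12^6)^2 = 2985984^2 = 8916100448256
12^24 = (12^12)^2 = 8916100448256^2 = 79496847203390844133441536
12^25 = 12 * 12^24 = 12 * 79496847203390844133441536 = 953962166440690129601298432

Result: 953962166440690129601298432
Multiplications needed: 6 (6 lines after 12^1)

12^25 = 953962166440690129601298432. Using exponentiation by squaring, this requires 6 multiplications. The key idea: if the exponent is even, square the half-power; if odd, multiply by the base once.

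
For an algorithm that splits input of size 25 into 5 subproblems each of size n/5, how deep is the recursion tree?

For divide and conquer with division factor 5:

Problem sizes at each level:
Level 0: 25
Level 1: 5
Level 2: 1

The root is level 0 and the size-1 base case is level 2 (the tree spans levels 0 through 2, i.e. 3 levels counting the root), so the depth is the number of divisions: log_5(25) = 2

The recursion tree depth is log_5(25) = 2. At each level, the problem size is divided by 5, so it takes 2 divisions to reduce to a base case of size 1. The algorithm makes 5 recursive calls at each level.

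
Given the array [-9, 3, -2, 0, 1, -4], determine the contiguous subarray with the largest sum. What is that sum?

Using Kadane's algorithm on [-9, 3, -2, 0, 1, -4]:

Scanning through the array:
Position 1 (value 3): max_ending_here = 3, max_so_far = 3
Position 2 (value -2): max_ending_here = 1, max_so_far = 3
Position 3 (value 0): max_ending_here = 1, max_so_far = 3
Position 4 (value 1): max_ending_here = 2, max_so_far = 3
Position 5 (value -4): max_ending_here = -2, max_so_far = 3

Maximum subarray: [3]
Maximum sum: 3

The maximum subarray is [3] with sum 3. This subarray runs from index 1 to index 1.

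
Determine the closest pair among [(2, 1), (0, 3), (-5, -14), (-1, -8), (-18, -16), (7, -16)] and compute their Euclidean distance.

Computing all pairwise distances among 6 points:

d((2, 1), (0, 3)) = 2.8284 <-- minimum
d((2, 1), (-5, -14)) = 16.5529
d((2, 1), (-1, -8)) = 9.4868
d((2, 1), (-18, -16)) = 26.2488
d((2, 1), (7, -16)) = 17.72
d((0, 3), (-5, -14)) = 17.72
d((0, 3), (-1, -8)) = 11.0454
d((0, 3), (-18, -16)) = 26.1725
d((0, 3), (7, -16)) = 20.2485
d((-5, -14), (-1, -8)) = 7.2111
d((-5, -14), (-18, -16)) = 13.1529
d((-5, -14), (7, -16)) = 12.1655
d((-1, -8), (-18, -16)) = 18.7883
d((-1, -8), (7, -16)) = 11.3137
d((-18, -16), (7, -16)) = 25.0

Closest pair: (2, 1) and (0, 3) with distance 2.8284

The closest pair is (2, 1) and (0, 3) with Euclidean distance 2.8284. For 6 points, brute-force pairwise comparison is shown above. For large n, the divide-and-conquer algorithm (sort by x, recurse on halves, check the dividing strip) achieves O(n log n).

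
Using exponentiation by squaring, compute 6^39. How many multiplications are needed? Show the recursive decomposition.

Computing 6^39 by squaring (build up from 6^1; each line after the first costs one multiplication):

6^1 = 6
6^2 = (6^1)^2 = 6^2 = 36
6^4 = (6^2)^2 = 36^2 = 1296
6^8 = (6^4)^2 = 1296^2 = 1679616
6^9 = 6 * 6^8 = 6 * 1679616 = 10077696
6^18 = (6^9)^2 = 10077696^2 = 101559956668416
6^19 = 6 * 6^18 = 6 * 101559956668416 = 609359740010496
6^38 = (6^19)^2 = 609359740010496^2 = 371319292745659279662190166016
6^39 = 6 * 6^38 = 6 * 371319292745659279662190166016 = 2227915756473955677973140996096

Result: 2227915756473955677973140996096
Multiplications needed: 8 (8 lines after 6^1)

6^39 = 2227915756473955677973140996096. Using exponentiation by squaring, this requires 8 multiplications. The key idea: if the exponent is even, square the half-power; if odd, multiply by the base once.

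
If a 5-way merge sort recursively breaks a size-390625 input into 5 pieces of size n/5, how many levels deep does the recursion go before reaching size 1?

For divide and conquer with division factor 5:

Problem sizes at each level:
Level 0: 390625
Level 1: 78125
Level 2: 15625
Level 3: 3125
Level 4: 625
Level 5: 125
Level 6: 25
Level 7: 5
Level 8: 1

The root is level 0 and the size-1 base case is level 8 (the tree spans levels 0 through 8, i.e. 9 levels counting the root), so the depth is the number of divisions: log_5(390625) = 8

The recursion tree depth is log_5(390625) = 8. At each level, the problem size is divided by 5, so it takes 8 divisions to reduce to a base case of size 1. The algorithm makes 5 recursive calls at each level.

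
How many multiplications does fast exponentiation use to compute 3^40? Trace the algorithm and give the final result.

Computing 3^40 by squaring (build up from 3^1; each line after the first costs one multiplication):

3^1 = 3
3^2 = (3^1)^2 = 3^2 = 9
3^4 = (3^2)^2 = 9^2 = 81
3^5 = 3 * 3^4 = 3 * 81 = 243
3^10 = (3^5)^2 = 243^2 = 59049
3^20 = (3^10)^2 = 59049^2 = 3486784401
3^40 = (3^20)^2 = 3486784401^2 = 12157665459056928801

Result: 12157665459056928801
Multiplications needed: 6 (6 lines after 3^1)

3^40 = 12157665459056928801. Using exponentiation by squaring, this requires 6 multiplications. The key idea: if the exponent is even, square the half-power; if odd, multiply by the base once.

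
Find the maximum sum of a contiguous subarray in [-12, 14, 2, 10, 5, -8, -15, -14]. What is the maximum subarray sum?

Using Kadane's algorithm on [-12, 14, 2, 10, 5, -8, -15, -14]:

Scanning through the array:
Position 1 (value 14): max_ending_here = 14, max_so_far = 14
Position 2 (value 2): max_ending_here = 16, max_so_far = 16
Position 3 (value 10): max_ending_here = 26, max_so_far = 26
Position 4 (value 5): max_ending_here = 31, max_so_far = 31
Position 5 (value -8): max_ending_here = 23, max_so_far = 31
Position 6 (value -15): max_ending_here = 8, max_so_far = 31
Position 7 (value -14): max_ending_here = -6, max_so_far = 31

Maximum subarray: [14, 2, 10, 5]
Maximum sum: 31

The maximum subarray is [14, 2, 10, 5] with sum 31. This subarray runs from index 1 to index 4.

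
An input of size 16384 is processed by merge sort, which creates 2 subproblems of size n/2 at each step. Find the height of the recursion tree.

For divide and conquer with division factor 2:

Problem sizes at each level:
Level 0: 16384
Level 1: 8192
Level 2: 4096
Level 3: 2048
Level 4: 1024
Level 5: 512
Level 6: 256
Level 7: 128
Level 8: 64
Level 9: 32
Level 10: 16
Level 11: 8
Level 12: 4
Level 13: 2
Level 14: 1

The root is level 0 and the size-1 base case is level 14 (the tree spans levels 0 through 14, i.e. 15 levels counting the root), so the depth is the number of divisions: log_2(16384) = 14

The recursion tree depth is log_2(16384) = 14. At each level, the problem size is divided by 2, so it takes 14 divisions to reduce to a base case of size 1. The algorithm makes 2 recursive calls at each level.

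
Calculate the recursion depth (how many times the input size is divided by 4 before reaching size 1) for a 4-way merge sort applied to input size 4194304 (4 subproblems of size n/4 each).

For divide and conquer with division factor 4:

Problem sizes at each level:
Level 0: 4194304
Level 1: 1048576
Level 2: 262144
Level 3: 65536
Level 4: 16384
Level 5: 4096
Level 6: 1024
Level 7: 256
Level 8: 64
Level 9: 16
Level 10: 4
Level 11: 1

The root is level 0 and the size-1 base case is level 11 (the tree spans levels 0 through 11, i.e. 12 levels counting the root), so the depth is the number of divisions: log_4(4194304) = 11

The recursion tree depth is log_4(4194304) = 11. At each level, the problem size is divided by 4, so it takes 11 divisions to reduce to a base case of size 1. The algorithm makes 4 recursive calls at each level.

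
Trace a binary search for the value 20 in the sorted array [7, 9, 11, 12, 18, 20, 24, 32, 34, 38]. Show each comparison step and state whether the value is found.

Binary search for 20 in [7, 9, 11, 12, 18, 20, 24, 32, 34, 38]:

lo=0, hi=9, mid=4, arr[mid]=18 -> 18 < 20, search right half
lo=5, hi=9, mid=7, arr[mid]=32 -> 32 > 20, search left half
lo=5, hi=6, mid=5, arr[mid]=20 -> Found target at index 5!

Binary search finds 20 at index 5 after 3 comparisons. The search repeatedly halves the search space by comparing with the middle element.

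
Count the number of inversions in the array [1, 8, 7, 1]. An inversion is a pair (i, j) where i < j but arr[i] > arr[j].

Finding inversions in [1, 8, 7, 1]:

(1, 2): arr[1]=8 > arr[2]=7
(1, 3): arr[1]=8 > arr[3]=1
(2, 3): arr[2]=7 > arr[3]=1

Total inversions: 3

The array has 3 inversion(s): (1,2), (1,3), (2,3). Each pair (i,j) satisfies i < j and arr[i] > arr[j].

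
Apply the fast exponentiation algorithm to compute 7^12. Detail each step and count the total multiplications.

Computing 7^12 by squaring (build up from 7^1; each line after the first costs one multiplication):

7^1 = 7
7^2 = (7^1)^2 = 7^2 = 49
7^3 = 7 * 7^2 = 7 * 49 = 343
7^6 = (7^3)^2 = 343^2 = 117649
7^12 = (7^6)^2 = 117649^2 = 13841287201

Result: 13841287201
Multiplications needed: 4 (4 lines after 7^1)

7^12 = 13841287201. Using exponentiation by squaring, this requires 4 multiplications. The key idea: if the exponent is even, square the half-power; if odd, multiply by the base once.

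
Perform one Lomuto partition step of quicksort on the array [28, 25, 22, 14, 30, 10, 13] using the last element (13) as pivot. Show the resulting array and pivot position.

Lomuto partition with pivot = 13:

Initial array: [28, 25, 22, 14, 30, 10, 13]

arr[0]=28 > 13: no swap
arr[1]=25 > 13: no swap
arr[2]=22 > 13: no swap
arr[3]=14 > 13: no swap
arr[4]=30 > 13: no swap
arr[5]=10 <= 13: swap with position 0, array becomes [10, 25, 22, 14, 30, 28, 13]

Place pivot at position 1: [10, 13, 22, 14, 30, 28, 25]
Pivot position: 1

After partitioning with pivot 13, the array becomes [10, 13, 22, 14, 30, 28, 25]. The pivot is placed at index 1. All elements to the left of the pivot are <= 13, and all elements to the right are > 13.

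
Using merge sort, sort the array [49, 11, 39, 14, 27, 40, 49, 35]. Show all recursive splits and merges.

Merge sort trace:

Split: [49, 11, 39, 14, 27, 40, 49, 35] -> [49, 11, 39, 14] and [27, 40, 49, 35]
  Split: [49, 11, 39, 14] -> [49, 11] and [39, 14]
    Split: [49, 11] -> [49] and [11]
    Merge: [49] + [11] -> [11, 49]
    Split: [39, 14] -> [39] and [14]
    Merge: [39] + [14] -> [14, 39]
  Merge: [11, 49] + [14, 39] -> [11, 14, 39, 49]
  Split: [27, 40, 49, 35] -> [27, 40] and [49, 35]
    Split: [27, 40] -> [27] and [40]
    Merge: [27] + [40] -> [27, 40]
    Split: [49, 35] -> [49] and [35]
    Merge: [49] + [35] -> [35, 49]
  Merge: [27, 40] + [35, 49] -> [27, 35, 40, 49]
Merge: [11, 14, 39, 49] + [27, 35, 40, 49] -> [11, 14, 27, 35, 39, 40, 49, 49]

Final sorted array: [11, 14, 27, 35, 39, 40, 49, 49]

The merge sort proceeds by recursively splitting the array and merging sorted halves.
After all merges, the sorted array is [11, 14, 27, 35, 39, 40, 49, 49].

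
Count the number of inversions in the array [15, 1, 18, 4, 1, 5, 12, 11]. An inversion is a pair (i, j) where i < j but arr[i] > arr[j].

Finding inversions in [15, 1, 18, 4, 1, 5, 12, 11]:

(0, 1): arr[0]=15 > arr[1]=1
(0, 3): arr[0]=15 > arr[3]=4
(0, 4): arr[0]=15 > arr[4]=1
(0, 5): arr[0]=15 > arr[5]=5
(0, 6): arr[0]=15 > arr[6]=12
(0, 7): arr[0]=15 > arr[7]=11
(2, 3): arr[2]=18 > arr[3]=4
(2, 4): arr[2]=18 > arr[4]=1
(2, 5): arr[2]=18 > arr[5]=5
(2, 6): arr[2]=18 > arr[6]=12
(2, 7): arr[2]=18 > arr[7]=11
(3, 4): arr[3]=4 > arr[4]=1
(6, 7): arr[6]=12 > arr[7]=11

Total inversions: 13

The array has 13 inversion(s): (0,1), (0,3), (0,4), (0,5), (0,6), (0,7), (2,3), (2,4), (2,5), (2,6), (2,7), (3,4), (6,7). Each pair (i,j) satisfies i < j and arr[i] > arr[j].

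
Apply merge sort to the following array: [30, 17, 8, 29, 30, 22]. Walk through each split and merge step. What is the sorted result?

Merge sort trace:

Split: [30, 17, 8, 29, 30, 22] -> [30, 17, 8] and [29, 30, 22]
  Split: [30, 17, 8] -> [30] and [17, 8]
    Split: [17, 8] -> [17] and [8]
    Merge: [17] + [8] -> [8, 17]
  Merge: [30] + [8, 17] -> [8, 17, 30]
  Split: [29, 30, 22] -> [29] and [30, 22]
    Split: [30, 22] -> [30] and [22]
    Merge: [30] + [22] -> [22, 30]
  Merge: [29] + [22, 30] -> [22, 29, 30]
Merge: [8, 17, 30] + [22, 29, 30] -> [8, 17, 22, 29, 30, 30]

Final sorted array: [8, 17, 22, 29, 30, 30]

The merge sort proceeds by recursively splitting the array and merging sorted halves.
After all merges, the sorted array is [8, 17, 22, 29, 30, 30].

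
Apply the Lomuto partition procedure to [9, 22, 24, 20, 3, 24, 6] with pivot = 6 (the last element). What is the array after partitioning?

Lomuto partition with pivot = 6:

Initial array: [9, 22, 24, 20, 3, 24, 6]

arr[0]=9 > 6: no swap
arr[1]=22 > 6: no swap
arr[2]=24 > 6: no swap
arr[3]=20 > 6: no swap
arr[4]=3 <= 6: swap with position 0, array becomes [3, 22, 24, 20, 9, 24, 6]
arr[5]=24 > 6: no swap

Place pivot at position 1: [3, 6, 24, 20, 9, 24, 22]
Pivot position: 1

After partitioning with pivot 6, the array becomes [3, 6, 24, 20, 9, 24, 22]. The pivot is placed at index 1. All elements to the left of the pivot are <= 6, and all elements to the right are > 6.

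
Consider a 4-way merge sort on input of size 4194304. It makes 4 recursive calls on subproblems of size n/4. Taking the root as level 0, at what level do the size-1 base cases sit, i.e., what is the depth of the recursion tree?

For divide and conquer with division factor 4:

Problem sizes at each level:
Level 0: 4194304
Level 1: 1048576
Level 2: 262144
Level 3: 65536
Level 4: 16384
Level 5: 4096
Level 6: 1024
Level 7: 256
Level 8: 64
Level 9: 16
Level 10: 4
Level 11: 1

The root is level 0 and the size-1 base case is level 11 (the tree spans levels 0 through 11, i.e. 12 levels counting the root), so the depth is the number of divisions: log_4(4194304) = 11

The recursion tree depth is log_4(4194304) = 11. At each level, the problem size is divided by 4, so it takes 11 divisions to reduce to a base case of size 1. The algorithm makes 4 recursive calls at each level.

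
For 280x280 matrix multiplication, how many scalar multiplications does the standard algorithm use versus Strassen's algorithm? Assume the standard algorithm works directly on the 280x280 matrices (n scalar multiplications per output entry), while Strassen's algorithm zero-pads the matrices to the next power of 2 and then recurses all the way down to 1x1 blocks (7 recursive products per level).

Matrix multiplication for 280x280 matrices:

Strassen's algorithm requires power-of-2 dimensions. Pad 280x280 to 512x512 (next power of 2).

Standard algorithm: 280^3 = 21952000 multiplications
Strassen's algorithm: 7^(log2(512)) = 7^9 = 40353607 multiplications
Difference: 21952000 - 40353607 = -18401607 (Strassen uses MORE here due to padding overhead — for small or just-over-power-of-2 n, padding can outweigh the per-level savings)

Standard: 21952000 multiplications (280^3). Strassen: 40353607 multiplications (7^9, after padding to 512x512). Strassen reduces 8 recursive multiplications to 7 at each level.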